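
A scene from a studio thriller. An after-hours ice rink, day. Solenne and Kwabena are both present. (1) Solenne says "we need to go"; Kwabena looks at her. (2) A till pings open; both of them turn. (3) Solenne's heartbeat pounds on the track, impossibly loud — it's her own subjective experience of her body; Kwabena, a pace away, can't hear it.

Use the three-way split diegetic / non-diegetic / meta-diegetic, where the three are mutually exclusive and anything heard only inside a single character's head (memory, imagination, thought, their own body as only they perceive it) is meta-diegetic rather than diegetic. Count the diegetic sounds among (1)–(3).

(1) is diegetic: Solenne is a character speaking aloud in the scene.
(2) is diegetic: the sound comes from a till physically present in the location.
Sound (3): it's Solenne's internal bodily sensation rendered as sound; only Solenne 'hears' it, so meta-diegetic.
Diegetic: (1), (2) — that's 2.

2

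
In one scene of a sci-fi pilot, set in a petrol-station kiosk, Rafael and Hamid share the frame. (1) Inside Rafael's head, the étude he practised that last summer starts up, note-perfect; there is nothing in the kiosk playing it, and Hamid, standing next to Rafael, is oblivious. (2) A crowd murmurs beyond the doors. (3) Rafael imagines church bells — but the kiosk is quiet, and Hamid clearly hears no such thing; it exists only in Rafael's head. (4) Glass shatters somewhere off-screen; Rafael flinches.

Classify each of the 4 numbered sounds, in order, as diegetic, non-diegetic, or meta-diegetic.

(1) the music is a memory playing inside Rafael's mind alone; no real-world source, Hamid can't hear it → meta-diegetic.
Sound (2): it's the actual ambient sound of the location, so diegetic.
(3) Rafael alone 'hears' it — an imagined sound, not present in the space → meta-diegetic.
(4) the sound comes from glass physically present in the location → diegetic.

meta-diegetic, diegetic, meta-diegetic, diegetic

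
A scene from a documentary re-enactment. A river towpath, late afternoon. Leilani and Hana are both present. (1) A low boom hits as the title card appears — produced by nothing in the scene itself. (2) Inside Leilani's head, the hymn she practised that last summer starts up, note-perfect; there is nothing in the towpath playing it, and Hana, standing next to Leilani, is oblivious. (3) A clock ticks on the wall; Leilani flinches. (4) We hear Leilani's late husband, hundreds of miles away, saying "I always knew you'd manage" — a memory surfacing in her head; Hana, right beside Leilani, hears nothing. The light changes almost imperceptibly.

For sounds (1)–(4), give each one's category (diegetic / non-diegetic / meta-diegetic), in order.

non-diegetic, meta-diegetic, diegetic, meta-diegetic

(1) an editorial stinger — it belongs to the cut, not the story world → non-diegetic.
(2) remembered music, private to Leilani — Hana is oblivious because it isn't in the room → meta-diegetic.
(3) is diegetic: a clock is a real object/event in the scene's world.
(4) a remembered line, private to Leilani — not present in the room, not audible to Hana → meta-diegetic.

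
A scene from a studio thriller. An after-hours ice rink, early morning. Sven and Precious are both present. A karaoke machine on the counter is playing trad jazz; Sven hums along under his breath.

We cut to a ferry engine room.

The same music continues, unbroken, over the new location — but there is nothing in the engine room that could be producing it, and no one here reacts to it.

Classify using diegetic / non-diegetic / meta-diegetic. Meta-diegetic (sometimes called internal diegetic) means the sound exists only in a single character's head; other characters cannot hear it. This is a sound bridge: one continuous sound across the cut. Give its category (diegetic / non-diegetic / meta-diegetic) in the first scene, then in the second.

diegetic, non-diegetic

Scene one: a karaoke machine is an on-screen source and Sven reacts to it → diegetic.
Scene two: there is no source in the engine room and no one hears it — it's now underscore → non-diegetic.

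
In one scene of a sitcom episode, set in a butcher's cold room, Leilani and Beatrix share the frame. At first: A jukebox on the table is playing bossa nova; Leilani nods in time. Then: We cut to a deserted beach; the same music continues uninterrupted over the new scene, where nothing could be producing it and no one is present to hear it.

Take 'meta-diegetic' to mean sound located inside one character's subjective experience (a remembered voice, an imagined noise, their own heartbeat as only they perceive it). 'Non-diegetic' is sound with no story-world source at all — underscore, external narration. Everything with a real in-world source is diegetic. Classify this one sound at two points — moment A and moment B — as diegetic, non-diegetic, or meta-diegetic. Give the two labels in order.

Moment A: a jukebox is a real in-scene source and Leilani reacts to it → diegetic.
Moment B: there is no longer any in-world source and no one can hear it — it has become underscore → non-diegetic.

diegetic, non-diegetic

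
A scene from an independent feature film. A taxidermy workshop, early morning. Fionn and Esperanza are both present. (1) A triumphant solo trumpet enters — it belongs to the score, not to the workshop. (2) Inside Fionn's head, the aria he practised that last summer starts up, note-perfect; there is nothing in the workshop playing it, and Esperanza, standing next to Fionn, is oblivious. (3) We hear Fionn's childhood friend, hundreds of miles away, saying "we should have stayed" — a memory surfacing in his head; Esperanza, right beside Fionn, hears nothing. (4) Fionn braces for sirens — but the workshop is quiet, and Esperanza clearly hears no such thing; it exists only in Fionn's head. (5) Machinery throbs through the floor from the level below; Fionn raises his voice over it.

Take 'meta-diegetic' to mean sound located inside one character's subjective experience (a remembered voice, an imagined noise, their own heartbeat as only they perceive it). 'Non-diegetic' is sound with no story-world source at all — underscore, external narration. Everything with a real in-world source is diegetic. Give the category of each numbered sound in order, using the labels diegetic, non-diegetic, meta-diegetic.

(1) nothing in the workshop produces it and the characters don't hear it — pure soundtrack → non-diegetic.
(2) is meta-diegetic: remembered music, private to Fionn — Esperanza is oblivious because it isn't in the room.
Sound (3): a remembered line, private to Fionn — not present in the room, not audible to Esperanza, so meta-diegetic.
Sound (4): Fionn alone 'hears' it — an imagined sound, not present in the space, so meta-diegetic.
(5) is diegetic: ambient/room sound belonging to the story's physical space.

non-diegetic, meta-diegetic, meta-diegetic, meta-diegetic, diegetic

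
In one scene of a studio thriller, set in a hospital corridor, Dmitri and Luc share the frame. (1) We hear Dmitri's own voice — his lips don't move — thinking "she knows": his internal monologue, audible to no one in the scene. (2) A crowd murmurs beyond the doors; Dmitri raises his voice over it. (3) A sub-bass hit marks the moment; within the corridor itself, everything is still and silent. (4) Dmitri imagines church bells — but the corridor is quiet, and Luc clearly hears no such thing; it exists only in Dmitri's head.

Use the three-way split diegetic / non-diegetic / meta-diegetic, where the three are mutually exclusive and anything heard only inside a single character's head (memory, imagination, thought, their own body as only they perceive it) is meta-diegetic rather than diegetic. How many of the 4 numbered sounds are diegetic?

Sound (1): it's Dmitri's unspoken thought, heard only by the audience via his subjectivity, so meta-diegetic.
(2) is diegetic: a crowd is part of the location's real environment.
(3) it's a sound-design accent with no in-world source; no one in the scene can hear it → non-diegetic.
Sound (4): the sound is imagined by Dmitri; nothing in the story world is producing it and Luc can't hear it, so meta-diegetic.
So 1 of the 4 is diegetic: (2).

1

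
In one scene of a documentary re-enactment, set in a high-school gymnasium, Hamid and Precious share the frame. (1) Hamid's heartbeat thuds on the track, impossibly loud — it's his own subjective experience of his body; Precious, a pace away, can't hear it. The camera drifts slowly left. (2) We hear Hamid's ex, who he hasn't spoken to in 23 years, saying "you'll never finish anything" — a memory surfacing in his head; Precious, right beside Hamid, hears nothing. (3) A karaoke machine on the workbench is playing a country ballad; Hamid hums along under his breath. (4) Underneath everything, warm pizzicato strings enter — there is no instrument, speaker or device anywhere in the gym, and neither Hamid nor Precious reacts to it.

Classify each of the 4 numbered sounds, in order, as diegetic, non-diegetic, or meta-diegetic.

Sound (1): point-of-audition from inside Hamid's body; not a sound in the room, so meta-diegetic.
(2) is meta-diegetic: it's Hamid's recollection rendered as sound; the other character can't hear it.
Sound (3): a karaoke machine is a physical source in the scene and Hamid reacts to it, so diegetic.
Sound (4): nothing in the gym produces it and the characters don't hear it — pure soundtrack, so non-diegetic.

meta-diegetic, meta-diegetic, diegetic, non-diegetic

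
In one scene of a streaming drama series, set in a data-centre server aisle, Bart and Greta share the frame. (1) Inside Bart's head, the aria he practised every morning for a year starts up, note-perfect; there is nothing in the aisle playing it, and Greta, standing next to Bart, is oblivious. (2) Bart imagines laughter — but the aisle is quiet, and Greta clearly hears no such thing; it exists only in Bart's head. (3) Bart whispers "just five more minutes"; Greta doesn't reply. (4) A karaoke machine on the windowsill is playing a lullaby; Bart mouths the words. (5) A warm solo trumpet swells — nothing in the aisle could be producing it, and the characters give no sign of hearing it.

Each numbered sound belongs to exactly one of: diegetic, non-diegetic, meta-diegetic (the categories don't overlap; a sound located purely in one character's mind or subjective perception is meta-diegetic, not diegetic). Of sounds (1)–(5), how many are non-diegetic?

Sound (1): it lives in Bart's subjectivity, not in the aisle, so meta-diegetic.
(2) the sound is imagined by Bart; nothing in the story world is producing it and Greta can't hear it → meta-diegetic.
(3) spoken by a character present in the story world → diegetic.
(4) source music from a karaoke machine, which exists in the story world → diegetic.
(5) is non-diegetic: score with no on-screen or off-screen source; it exists for the audience alone.
So 1 of the 5 is non-diegetic: (5).

1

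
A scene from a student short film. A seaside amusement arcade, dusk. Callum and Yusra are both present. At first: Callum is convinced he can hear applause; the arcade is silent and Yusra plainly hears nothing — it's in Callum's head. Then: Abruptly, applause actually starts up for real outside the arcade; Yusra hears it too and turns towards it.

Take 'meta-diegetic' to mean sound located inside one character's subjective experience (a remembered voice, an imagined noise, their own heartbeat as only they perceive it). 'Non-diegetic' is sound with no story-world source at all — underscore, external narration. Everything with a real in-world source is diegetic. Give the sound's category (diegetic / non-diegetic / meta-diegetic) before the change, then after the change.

Before the change: only Callum 'hears' it — imagined, in his mind → meta-diegetic.
After the change: now there's a real external source and Yusra hears it too — in the story world → diegetic.

meta-diegetic, diegetic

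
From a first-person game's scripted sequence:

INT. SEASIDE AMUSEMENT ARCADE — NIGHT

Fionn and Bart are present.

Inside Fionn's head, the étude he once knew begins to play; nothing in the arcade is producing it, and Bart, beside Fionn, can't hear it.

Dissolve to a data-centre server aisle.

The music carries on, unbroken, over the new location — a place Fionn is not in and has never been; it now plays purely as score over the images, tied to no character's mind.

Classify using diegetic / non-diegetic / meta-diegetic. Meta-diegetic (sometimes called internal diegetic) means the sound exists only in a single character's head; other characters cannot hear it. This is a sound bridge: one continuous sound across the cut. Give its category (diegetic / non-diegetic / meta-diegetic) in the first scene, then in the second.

Scene one: the music exists only inside Fionn's mind; Bart can't hear it → meta-diegetic.
Scene two: it's detached from Fionn entirely and plays over unrelated images with no in-world source — conventional underscore → non-diegetic.

meta-diegetic, non-diegetic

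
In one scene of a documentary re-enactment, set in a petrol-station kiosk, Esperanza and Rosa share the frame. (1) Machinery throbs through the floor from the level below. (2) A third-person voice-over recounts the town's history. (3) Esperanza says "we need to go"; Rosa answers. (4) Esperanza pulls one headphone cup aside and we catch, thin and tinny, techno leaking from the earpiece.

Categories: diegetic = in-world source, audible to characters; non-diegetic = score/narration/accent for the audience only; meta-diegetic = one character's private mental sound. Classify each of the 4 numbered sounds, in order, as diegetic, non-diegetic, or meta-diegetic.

Sound (1): machinery is part of the location's real environment, so diegetic.
(2) is non-diegetic: commentary laid over the scene from outside the fiction.
(3) is diegetic: on-screen dialogue — Esperanza speaks and Rosa is there to hear.
(4) is diegetic: it's leaking from a physical pair of headphones in the scene.

diegetic, non-diegetic, diegetic, diegetic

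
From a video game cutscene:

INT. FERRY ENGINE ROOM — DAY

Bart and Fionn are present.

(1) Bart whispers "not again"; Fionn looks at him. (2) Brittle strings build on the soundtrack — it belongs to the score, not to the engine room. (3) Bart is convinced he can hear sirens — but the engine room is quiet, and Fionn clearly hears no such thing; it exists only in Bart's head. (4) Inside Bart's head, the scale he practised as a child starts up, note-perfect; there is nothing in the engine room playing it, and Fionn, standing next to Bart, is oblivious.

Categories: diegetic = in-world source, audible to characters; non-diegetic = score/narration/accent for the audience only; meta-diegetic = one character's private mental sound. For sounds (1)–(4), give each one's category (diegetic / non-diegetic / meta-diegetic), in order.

diegetic, non-diegetic, meta-diegetic, meta-diegetic

Sound (1): on-screen dialogue — Bart speaks and Fionn is there to hear, so diegetic.
(2) it has no source in the story world and no character can hear it — it's underscore → non-diegetic.
(3) is meta-diegetic: subjective to Bart: the engine room is silent and Fionn hears nothing.
Sound (4): the music is a memory playing inside Bart's mind alone; no real-world source, Fionn can't hear it, so meta-diegetic.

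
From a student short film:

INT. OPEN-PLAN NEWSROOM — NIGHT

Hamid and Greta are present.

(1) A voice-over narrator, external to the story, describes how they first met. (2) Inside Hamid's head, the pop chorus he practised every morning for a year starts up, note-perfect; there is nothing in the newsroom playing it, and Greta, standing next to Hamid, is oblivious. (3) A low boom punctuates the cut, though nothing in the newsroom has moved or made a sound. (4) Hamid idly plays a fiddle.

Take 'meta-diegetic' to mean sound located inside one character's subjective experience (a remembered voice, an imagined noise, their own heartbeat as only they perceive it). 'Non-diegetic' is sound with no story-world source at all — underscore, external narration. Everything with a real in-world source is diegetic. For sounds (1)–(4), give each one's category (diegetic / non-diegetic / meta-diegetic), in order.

non-diegetic, meta-diegetic, non-diegetic, diegetic

(1) the narrator exists outside the story world, addressing only the audience → non-diegetic.
(2) is meta-diegetic: remembered music, private to Hamid — Greta is oblivious because it isn't in the room.
(3) is non-diegetic: nothing in the scene produces it; it's an accent added for the audience.
(4) Hamid is producing the music live, in the story world → diegetic.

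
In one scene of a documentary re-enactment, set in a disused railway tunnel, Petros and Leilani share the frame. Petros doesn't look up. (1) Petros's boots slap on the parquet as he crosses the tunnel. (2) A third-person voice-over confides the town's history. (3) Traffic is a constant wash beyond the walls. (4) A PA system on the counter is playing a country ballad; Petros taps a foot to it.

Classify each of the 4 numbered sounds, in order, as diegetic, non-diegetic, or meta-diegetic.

(1) is diegetic: a character's body making contact with the set — an in-world sound.
(2) commentary laid over the scene from outside the fiction → non-diegetic.
Sound (3): traffic is part of the location's real environment, so diegetic.
Sound (4): source music from a PA system, which exists in the story world, so diegetic.

diegetic, non-diegetic, diegetic, diegetic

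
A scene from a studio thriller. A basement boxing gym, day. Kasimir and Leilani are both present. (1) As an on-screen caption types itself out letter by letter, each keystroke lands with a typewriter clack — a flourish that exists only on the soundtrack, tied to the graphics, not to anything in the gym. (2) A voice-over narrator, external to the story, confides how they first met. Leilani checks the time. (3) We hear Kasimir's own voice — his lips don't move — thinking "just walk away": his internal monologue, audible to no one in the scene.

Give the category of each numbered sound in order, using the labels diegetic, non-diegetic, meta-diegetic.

Sound (1): it accompanies on-screen graphics, not anything inside the story world, so non-diegetic.
Sound (2): the narrator exists outside the story world, addressing only the audience, so non-diegetic.
Sound (3): it's Kasimir's unspoken thought, heard only by the audience via his subjectivity, so meta-diegetic.

non-diegetic, non-diegetic, meta-diegetic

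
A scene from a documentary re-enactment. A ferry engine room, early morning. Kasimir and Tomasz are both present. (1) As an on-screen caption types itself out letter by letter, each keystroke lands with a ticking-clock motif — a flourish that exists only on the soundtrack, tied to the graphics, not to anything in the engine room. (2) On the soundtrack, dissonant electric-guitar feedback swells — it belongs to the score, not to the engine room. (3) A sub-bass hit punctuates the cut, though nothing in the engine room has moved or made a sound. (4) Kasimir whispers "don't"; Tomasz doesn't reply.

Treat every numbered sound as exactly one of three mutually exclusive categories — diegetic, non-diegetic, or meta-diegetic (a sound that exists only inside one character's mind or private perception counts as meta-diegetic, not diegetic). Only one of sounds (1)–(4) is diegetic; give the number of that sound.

4

Sound (1): the caption isn't part of the story world, so neither is the sound tied to it, so non-diegetic.
(2) is non-diegetic: it has no source in the story world and no character can hear it — it's underscore.
Sound (3): nothing in the scene produces it; it's an accent added for the audience, so non-diegetic.
(4) is diegetic: on-screen dialogue — Kasimir speaks and Tomasz is there to hear.
Only (4) is diegetic.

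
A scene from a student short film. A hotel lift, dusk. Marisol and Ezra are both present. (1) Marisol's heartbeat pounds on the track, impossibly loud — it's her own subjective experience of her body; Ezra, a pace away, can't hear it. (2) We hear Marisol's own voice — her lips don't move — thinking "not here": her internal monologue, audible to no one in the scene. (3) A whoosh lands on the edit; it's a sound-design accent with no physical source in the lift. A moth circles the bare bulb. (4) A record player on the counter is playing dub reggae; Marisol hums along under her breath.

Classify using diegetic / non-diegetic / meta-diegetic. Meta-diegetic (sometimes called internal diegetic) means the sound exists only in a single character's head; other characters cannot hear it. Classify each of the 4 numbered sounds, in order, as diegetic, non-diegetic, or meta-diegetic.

(1) point-of-audition from inside Marisol's body; not a sound in the room → meta-diegetic.
Sound (2): it's Marisol's unspoken thought, heard only by the audience via her subjectivity, so meta-diegetic.
(3) is non-diegetic: it's a sound-design accent with no in-world source; no one in the scene can hear it.
(4) a record player is a physical source in the scene and Marisol reacts to it → diegetic.

meta-diegetic, meta-diegetic, non-diegetic, diegetic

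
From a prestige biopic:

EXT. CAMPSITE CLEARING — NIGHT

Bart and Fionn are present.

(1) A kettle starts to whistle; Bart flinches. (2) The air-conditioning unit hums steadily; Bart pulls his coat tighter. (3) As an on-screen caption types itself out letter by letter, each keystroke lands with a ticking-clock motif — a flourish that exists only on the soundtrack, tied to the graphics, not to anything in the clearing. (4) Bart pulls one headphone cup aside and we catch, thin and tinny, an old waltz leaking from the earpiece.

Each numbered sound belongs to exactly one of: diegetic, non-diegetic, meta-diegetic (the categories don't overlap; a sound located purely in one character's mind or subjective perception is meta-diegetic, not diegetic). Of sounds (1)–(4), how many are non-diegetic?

1

(1) the sound comes from a kettle physically present in the location → diegetic.
(2) is diegetic: ambient/room sound belonging to the story's physical space.
Sound (3): it accompanies on-screen graphics, not anything inside the story world, so non-diegetic.
(4) is diegetic: it's leaking from a physical pair of headphones in the scene.
So 1 of the 4 is non-diegetic: (3).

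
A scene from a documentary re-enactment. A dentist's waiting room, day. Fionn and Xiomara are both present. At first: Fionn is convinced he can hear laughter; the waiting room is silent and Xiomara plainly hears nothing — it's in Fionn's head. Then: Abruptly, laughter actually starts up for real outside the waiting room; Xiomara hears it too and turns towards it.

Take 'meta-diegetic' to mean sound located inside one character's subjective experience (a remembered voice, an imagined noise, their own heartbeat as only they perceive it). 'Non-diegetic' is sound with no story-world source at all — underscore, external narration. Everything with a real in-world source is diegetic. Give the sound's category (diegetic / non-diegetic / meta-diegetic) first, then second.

First: only Fionn 'hears' it — imagined, in his mind → meta-diegetic.
Second: now there's a real external source and Xiomara hears it too — in the story world → diegetic.

meta-diegetic, diegetic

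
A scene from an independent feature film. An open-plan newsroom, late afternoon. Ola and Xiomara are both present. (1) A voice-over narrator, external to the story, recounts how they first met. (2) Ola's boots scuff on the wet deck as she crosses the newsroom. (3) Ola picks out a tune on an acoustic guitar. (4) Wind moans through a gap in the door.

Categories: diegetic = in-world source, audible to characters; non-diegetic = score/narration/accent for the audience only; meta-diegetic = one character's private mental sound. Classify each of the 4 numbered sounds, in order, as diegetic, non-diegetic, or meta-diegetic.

non-diegetic, diegetic, diegetic, diegetic

(1) external voice-over — not a character, not heard by anyone in the scene → non-diegetic.
Sound (2): it's the physical sound of Ola moving in the space, so diegetic.
(3) the instrument and the performer are both in the scene → diegetic.
(4) is diegetic: wind is part of the location's real environment.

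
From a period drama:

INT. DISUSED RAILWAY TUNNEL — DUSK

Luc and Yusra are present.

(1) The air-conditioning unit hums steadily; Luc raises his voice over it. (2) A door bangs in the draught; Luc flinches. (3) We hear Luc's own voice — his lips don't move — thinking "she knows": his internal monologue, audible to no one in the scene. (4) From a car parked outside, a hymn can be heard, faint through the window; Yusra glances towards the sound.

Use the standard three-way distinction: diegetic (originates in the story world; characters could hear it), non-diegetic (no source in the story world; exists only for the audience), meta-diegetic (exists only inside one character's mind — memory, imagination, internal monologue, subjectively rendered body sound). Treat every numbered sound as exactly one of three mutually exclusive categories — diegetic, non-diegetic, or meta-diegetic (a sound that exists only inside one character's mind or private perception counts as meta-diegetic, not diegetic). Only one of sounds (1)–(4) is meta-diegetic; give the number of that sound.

(1) the air-conditioning unit is part of the location's real environment → diegetic.
(2) a door is a real object/event in the scene's world → diegetic.
(3) it's Luc's unspoken thought, heard only by the audience via his subjectivity → meta-diegetic.
(4) is diegetic: it's coming from a car parked outside — a location within the story world — and Yusra reacts.
Only (3) is meta-diegetic.

3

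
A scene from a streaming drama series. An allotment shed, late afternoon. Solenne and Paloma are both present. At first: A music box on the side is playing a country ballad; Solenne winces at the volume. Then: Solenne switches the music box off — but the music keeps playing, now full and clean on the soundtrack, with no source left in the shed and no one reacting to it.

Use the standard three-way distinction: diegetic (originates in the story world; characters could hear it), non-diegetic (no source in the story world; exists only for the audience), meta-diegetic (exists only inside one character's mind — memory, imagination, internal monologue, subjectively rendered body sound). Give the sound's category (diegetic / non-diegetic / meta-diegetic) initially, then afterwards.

diegetic, non-diegetic

Initially: a music box is a real in-scene source and Solenne reacts to it → diegetic.
Afterwards: there is no longer any in-world source and no one can hear it — it has become underscore → non-diegetic.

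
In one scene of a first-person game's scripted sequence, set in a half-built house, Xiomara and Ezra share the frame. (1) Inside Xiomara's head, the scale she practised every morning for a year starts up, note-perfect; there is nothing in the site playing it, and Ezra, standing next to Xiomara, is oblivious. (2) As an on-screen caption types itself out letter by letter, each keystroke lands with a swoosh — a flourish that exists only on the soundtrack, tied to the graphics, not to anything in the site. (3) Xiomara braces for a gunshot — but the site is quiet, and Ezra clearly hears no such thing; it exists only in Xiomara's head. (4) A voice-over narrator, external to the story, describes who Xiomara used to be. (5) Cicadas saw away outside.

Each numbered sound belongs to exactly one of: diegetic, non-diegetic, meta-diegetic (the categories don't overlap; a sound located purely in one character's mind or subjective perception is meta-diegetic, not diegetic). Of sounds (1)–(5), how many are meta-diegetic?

Sound (1): remembered music, private to Xiomara — Ezra is oblivious because it isn't in the room, so meta-diegetic.
(2) sound married to a title/caption — outside the diegesis by definition → non-diegetic.
(3) is meta-diegetic: Xiomara alone 'hears' it — an imagined sound, not present in the space.
(4) external voice-over — not a character, not heard by anyone in the scene → non-diegetic.
Sound (5): it's the actual ambient sound of the location, so diegetic.
So 2 of the 5 are meta-diegetic: (1), (3).

2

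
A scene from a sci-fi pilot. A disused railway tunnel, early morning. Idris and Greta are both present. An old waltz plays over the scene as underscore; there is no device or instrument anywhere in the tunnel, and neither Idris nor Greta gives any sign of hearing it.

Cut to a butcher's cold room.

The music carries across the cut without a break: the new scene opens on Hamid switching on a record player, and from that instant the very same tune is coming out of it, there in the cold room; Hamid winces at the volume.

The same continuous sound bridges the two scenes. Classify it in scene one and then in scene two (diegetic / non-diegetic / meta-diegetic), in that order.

non-diegetic, diegetic

Scene one: there's no in-world source anywhere and no character hears it — underscore for the audience only → non-diegetic.
Scene two: once Hamid turns on a record player, the music has a real source in the story world and Hamid reacts to it → diegetic.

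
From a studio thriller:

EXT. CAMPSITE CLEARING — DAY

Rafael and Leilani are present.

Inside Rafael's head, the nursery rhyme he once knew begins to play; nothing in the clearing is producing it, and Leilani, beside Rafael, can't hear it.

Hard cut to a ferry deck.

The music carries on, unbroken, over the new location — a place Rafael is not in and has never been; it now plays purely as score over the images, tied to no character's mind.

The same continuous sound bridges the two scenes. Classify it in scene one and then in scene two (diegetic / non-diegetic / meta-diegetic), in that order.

meta-diegetic, non-diegetic

Scene one: the music exists only inside Rafael's mind; Leilani can't hear it → meta-diegetic.
Scene two: it's detached from Rafael entirely and plays over unrelated images with no in-world source — conventional underscore → non-diegetic.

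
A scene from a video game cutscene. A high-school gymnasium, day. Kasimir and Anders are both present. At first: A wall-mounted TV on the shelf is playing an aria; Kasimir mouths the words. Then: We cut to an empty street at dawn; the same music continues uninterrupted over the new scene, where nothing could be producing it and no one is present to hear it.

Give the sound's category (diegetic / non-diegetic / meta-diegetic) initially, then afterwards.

diegetic, non-diegetic

Initially: a wall-mounted TV is a real in-scene source and Kasimir reacts to it → diegetic.
Afterwards: there is no longer any in-world source and no one can hear it — it has become underscore → non-diegetic.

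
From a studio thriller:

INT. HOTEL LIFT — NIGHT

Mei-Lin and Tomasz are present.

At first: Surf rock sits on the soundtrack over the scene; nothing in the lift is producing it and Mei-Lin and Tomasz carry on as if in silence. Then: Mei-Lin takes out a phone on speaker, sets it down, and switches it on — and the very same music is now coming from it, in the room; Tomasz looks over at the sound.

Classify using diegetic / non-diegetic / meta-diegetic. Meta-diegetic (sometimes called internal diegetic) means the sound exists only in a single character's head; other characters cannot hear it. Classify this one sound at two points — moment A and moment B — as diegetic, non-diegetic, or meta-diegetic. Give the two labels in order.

Moment A: no in-world source exists and no character can hear it — underscore → non-diegetic.
Moment B: a phone on speaker is now a real source in the story world and the characters hear it → diegetic.

non-diegetic, diegetic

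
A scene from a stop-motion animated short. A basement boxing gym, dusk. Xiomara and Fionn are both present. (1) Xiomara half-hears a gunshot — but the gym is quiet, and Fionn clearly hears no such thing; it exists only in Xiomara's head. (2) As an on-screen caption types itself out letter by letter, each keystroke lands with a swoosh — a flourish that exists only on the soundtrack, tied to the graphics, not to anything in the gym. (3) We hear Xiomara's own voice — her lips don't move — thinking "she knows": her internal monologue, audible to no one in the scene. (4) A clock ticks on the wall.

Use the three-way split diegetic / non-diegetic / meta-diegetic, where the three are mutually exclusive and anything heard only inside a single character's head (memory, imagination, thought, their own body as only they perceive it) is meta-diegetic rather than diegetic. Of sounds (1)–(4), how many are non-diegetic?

Sound (1): subjective to Xiomara: the gym is silent and Fionn hears nothing, so meta-diegetic.
(2) the caption isn't part of the story world, so neither is the sound tied to it → non-diegetic.
(3) it's Xiomara's unspoken thought, heard only by the audience via her subjectivity → meta-diegetic.
(4) the sound comes from a clock physically present in the location → diegetic.
Non-diegetic: (2) — that's 1.

1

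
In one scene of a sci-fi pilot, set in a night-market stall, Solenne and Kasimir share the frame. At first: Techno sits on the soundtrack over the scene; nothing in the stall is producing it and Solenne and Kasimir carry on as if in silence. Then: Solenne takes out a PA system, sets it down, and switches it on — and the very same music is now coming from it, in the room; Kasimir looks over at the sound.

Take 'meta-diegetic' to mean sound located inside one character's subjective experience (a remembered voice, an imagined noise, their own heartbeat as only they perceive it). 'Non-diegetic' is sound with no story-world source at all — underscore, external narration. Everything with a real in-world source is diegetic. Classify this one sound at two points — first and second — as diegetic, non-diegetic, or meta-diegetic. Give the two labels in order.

First: no in-world source exists and no character can hear it — underscore → non-diegetic.
Second: a PA system is now a real source in the story world and the characters hear it → diegetic.

non-diegetic, diegetic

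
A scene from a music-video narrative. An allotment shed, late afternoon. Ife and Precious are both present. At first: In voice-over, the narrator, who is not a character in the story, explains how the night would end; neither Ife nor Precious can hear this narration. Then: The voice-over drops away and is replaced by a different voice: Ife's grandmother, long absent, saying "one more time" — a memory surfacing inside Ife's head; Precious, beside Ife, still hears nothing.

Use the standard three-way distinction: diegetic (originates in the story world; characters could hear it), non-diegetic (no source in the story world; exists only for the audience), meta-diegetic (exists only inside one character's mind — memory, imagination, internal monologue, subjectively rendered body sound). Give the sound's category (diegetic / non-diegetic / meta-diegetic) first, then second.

First: the external narrator addresses only the audience — outside the story world → non-diegetic.
Second: the replacement voice is a memory inside Ife's mind specifically → meta-diegetic.

non-diegetic, meta-diegetic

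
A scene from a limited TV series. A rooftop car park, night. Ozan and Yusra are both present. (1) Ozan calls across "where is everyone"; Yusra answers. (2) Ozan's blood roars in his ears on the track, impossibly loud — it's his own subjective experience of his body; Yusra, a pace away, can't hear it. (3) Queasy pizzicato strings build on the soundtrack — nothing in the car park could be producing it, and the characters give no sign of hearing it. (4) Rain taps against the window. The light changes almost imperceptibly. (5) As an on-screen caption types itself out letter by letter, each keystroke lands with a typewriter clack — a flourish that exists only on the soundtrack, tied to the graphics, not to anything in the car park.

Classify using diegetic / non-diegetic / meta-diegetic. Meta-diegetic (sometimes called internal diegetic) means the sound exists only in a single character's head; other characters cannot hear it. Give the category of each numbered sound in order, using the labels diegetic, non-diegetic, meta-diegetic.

diegetic, meta-diegetic, non-diegetic, diegetic, non-diegetic

Sound (1): spoken by a character present in the story world, so diegetic.
(2) point-of-audition from inside Ozan's body; not a sound in the room → meta-diegetic.
(3) is non-diegetic: nothing in the car park produces it and the characters don't hear it — pure soundtrack.
(4) rain is part of the location's real environment → diegetic.
(5) sound married to a title/caption — outside the diegesis by definition → non-diegetic.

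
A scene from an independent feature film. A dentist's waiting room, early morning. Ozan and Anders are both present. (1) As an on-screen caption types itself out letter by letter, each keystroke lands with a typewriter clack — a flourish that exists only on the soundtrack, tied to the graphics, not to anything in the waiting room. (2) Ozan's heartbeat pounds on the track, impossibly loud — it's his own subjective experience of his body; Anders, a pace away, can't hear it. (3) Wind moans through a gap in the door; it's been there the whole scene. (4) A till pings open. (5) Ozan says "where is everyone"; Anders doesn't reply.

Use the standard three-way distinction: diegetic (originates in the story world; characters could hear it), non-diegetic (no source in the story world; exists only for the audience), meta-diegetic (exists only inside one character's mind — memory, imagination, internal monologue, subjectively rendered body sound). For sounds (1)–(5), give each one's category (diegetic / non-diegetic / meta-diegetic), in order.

(1) is non-diegetic: it accompanies on-screen graphics, not anything inside the story world.
Sound (2): point-of-audition from inside Ozan's body; not a sound in the room, so meta-diegetic.
Sound (3): ambient/room sound belonging to the story's physical space, so diegetic.
(4) the sound comes from a till physically present in the location → diegetic.
Sound (5): Ozan is a character speaking aloud in the scene, so diegetic.

non-diegetic, meta-diegetic, diegetic, diegetic, diegetic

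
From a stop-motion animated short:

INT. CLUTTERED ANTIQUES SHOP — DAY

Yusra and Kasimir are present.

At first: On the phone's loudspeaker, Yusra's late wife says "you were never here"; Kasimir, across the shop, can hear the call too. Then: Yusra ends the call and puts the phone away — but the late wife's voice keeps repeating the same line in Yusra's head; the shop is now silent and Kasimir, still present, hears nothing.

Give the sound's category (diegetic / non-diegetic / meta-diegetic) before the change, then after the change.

diegetic, meta-diegetic

Before the change: the loudspeaker is an in-world source; both Yusra and Kasimir hear the call → diegetic.
After the change: with the phone off, the voice continues only as Yusra's private mental replay — Kasimir can't hear it → meta-diegetic.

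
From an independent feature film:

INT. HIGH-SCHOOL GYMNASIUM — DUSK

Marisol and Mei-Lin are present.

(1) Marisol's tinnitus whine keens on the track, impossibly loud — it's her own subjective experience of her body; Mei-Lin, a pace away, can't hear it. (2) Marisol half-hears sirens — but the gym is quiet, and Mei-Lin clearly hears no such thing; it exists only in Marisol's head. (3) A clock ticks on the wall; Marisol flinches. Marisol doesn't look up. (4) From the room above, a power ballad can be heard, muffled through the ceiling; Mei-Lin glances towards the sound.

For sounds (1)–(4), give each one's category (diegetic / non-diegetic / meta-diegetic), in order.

(1) is meta-diegetic: it's Marisol's internal bodily sensation rendered as sound; only Marisol 'hears' it.
Sound (2): subjective to Marisol: the gym is silent and Mei-Lin hears nothing, so meta-diegetic.
Sound (3): a clock is a real object/event in the scene's world, so diegetic.
(4) off-screen diegetic: the source is out of frame but still in the story's space → diegetic.

meta-diegetic, meta-diegetic, diegetic, diegetic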